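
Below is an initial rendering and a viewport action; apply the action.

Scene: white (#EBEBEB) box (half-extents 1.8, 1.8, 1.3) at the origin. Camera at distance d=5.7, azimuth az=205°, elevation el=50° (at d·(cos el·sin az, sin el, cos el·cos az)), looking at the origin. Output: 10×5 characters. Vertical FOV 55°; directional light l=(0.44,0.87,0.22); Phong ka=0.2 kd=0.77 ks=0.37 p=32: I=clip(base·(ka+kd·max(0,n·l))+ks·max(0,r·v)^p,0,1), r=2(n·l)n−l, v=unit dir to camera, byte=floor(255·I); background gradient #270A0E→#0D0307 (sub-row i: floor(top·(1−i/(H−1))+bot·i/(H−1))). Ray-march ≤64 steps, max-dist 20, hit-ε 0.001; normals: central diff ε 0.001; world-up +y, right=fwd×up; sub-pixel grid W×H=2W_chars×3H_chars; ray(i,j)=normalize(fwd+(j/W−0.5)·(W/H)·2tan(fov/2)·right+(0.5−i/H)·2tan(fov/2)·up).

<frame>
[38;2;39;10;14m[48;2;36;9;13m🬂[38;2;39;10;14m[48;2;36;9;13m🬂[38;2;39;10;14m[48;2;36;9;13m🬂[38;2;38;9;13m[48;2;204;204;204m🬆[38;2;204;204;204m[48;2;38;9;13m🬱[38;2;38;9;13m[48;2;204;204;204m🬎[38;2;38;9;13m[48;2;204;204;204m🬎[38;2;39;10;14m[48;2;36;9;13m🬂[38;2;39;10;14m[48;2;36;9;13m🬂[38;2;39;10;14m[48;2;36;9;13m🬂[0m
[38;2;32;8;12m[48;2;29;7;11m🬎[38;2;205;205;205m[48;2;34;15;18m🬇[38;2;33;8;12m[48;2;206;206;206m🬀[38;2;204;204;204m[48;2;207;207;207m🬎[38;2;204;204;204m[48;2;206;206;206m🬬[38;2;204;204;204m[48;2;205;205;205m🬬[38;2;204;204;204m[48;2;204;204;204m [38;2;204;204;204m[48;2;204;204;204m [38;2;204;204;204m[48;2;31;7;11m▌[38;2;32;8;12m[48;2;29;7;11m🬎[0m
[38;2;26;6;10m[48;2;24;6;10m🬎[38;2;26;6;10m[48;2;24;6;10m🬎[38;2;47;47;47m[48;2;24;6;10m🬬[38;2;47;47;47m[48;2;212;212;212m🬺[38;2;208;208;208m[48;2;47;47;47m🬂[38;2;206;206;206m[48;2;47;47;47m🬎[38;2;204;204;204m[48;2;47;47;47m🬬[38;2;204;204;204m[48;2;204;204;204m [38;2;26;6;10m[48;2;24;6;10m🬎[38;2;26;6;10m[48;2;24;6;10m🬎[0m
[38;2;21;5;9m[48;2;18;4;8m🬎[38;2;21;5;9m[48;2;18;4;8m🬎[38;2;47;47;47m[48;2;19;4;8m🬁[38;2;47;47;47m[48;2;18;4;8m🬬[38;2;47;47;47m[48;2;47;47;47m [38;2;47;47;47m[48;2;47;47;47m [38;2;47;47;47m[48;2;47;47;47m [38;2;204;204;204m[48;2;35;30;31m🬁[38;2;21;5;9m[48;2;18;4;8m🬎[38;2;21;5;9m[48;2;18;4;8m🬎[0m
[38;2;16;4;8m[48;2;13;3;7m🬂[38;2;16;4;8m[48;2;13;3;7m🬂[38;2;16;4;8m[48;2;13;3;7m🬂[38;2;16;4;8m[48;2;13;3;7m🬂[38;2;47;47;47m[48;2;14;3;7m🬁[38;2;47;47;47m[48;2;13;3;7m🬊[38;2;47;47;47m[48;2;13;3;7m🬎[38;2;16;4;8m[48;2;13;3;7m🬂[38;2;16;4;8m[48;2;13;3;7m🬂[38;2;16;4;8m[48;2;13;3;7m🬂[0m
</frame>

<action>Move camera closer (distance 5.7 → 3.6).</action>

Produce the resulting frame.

<frame>
[38;2;204;204;204m[48;2;204;204;204m [38;2;204;204;204m[48;2;204;204;204m [38;2;204;204;204m[48;2;204;204;204m [38;2;204;204;204m[48;2;204;204;204m [38;2;204;204;204m[48;2;204;204;204m [38;2;204;204;204m[48;2;204;204;204m [38;2;204;204;204m[48;2;204;204;204m [38;2;204;204;204m[48;2;204;204;204m [38;2;204;204;204m[48;2;204;204;204m [38;2;204;204;204m[48;2;204;204;204m [0m
[38;2;204;204;204m[48;2;47;47;47m🬂[38;2;204;204;204m[48;2;47;47;47m🬎[38;2;47;47;47m[48;2;205;205;205m🬏[38;2;204;204;204m[48;2;207;207;207m🬎[38;2;204;204;204m[48;2;206;206;206m🬬[38;2;204;204;204m[48;2;205;205;205m🬬[38;2;204;204;204m[48;2;204;204;204m [38;2;204;204;204m[48;2;204;204;204m [38;2;204;204;204m[48;2;204;204;204m [38;2;204;204;204m[48;2;204;204;204m [0m
[38;2;47;47;47m[48;2;47;47;47m [38;2;47;47;47m[48;2;47;47;47m [38;2;47;47;47m[48;2;47;47;47m [38;2;47;47;47m[48;2;47;47;47m [38;2;208;208;208m[48;2;47;47;47m🬂[38;2;205;205;205m[48;2;47;47;47m🬊[38;2;204;204;204m[48;2;47;47;47m🬎[38;2;204;204;204m[48;2;204;204;204m [38;2;204;204;204m[48;2;204;204;204m [38;2;204;204;204m[48;2;204;204;204m [0m
[38;2;47;47;47m[48;2;19;4;8m🬁[38;2;47;47;47m[48;2;18;4;8m🬬[38;2;47;47;47m[48;2;47;47;47m [38;2;47;47;47m[48;2;47;47;47m [38;2;47;47;47m[48;2;47;47;47m [38;2;47;47;47m[48;2;47;47;47m [38;2;47;47;47m[48;2;47;47;47m [38;2;47;47;47m[48;2;47;47;47m [38;2;47;47;47m[48;2;204;204;204m🬺[38;2;204;204;204m[48;2;47;47;47m🬂[0m
[38;2;16;4;8m[48;2;13;3;7m🬂[38;2;16;4;8m[48;2;13;3;7m🬂[38;2;47;47;47m[48;2;13;3;7m🬂[38;2;47;47;47m[48;2;13;3;7m🬎[38;2;47;47;47m[48;2;47;47;47m [38;2;47;47;47m[48;2;47;47;47m [38;2;47;47;47m[48;2;47;47;47m [38;2;47;47;47m[48;2;47;47;47m [38;2;47;47;47m[48;2;47;47;47m [38;2;47;47;47m[48;2;47;47;47m [0m
</frame>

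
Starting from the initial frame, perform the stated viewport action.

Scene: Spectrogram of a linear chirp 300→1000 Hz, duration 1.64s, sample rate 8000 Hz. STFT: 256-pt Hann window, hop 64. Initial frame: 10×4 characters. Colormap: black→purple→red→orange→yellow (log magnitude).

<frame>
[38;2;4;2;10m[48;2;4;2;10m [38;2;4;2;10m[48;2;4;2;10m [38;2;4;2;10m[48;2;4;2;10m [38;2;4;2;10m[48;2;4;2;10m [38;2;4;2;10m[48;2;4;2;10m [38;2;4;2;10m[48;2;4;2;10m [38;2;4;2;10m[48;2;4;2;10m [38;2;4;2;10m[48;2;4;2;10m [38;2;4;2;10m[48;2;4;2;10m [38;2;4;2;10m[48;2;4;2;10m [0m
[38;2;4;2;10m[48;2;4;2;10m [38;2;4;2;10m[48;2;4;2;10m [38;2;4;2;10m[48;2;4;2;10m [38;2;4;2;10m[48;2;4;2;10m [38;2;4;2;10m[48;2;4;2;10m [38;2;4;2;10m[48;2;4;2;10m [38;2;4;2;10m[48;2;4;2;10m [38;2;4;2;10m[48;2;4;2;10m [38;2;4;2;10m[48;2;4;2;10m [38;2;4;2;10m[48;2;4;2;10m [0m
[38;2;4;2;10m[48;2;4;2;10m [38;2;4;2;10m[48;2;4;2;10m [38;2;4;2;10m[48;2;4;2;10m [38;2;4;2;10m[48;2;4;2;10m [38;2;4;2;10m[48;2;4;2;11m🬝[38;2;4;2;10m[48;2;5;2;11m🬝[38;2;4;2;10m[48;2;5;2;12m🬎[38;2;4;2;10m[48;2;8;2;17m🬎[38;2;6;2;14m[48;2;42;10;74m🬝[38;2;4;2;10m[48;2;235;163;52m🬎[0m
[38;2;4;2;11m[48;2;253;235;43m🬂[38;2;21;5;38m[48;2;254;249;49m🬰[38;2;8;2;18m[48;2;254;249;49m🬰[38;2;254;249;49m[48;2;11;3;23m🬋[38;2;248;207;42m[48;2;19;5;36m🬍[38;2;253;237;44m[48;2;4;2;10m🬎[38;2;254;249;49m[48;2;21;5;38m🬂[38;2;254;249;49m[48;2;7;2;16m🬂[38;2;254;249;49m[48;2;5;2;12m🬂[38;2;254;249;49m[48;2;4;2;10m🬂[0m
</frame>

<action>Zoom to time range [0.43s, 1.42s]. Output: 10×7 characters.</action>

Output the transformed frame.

<frame>
[38;2;4;2;10m[48;2;4;2;10m [38;2;4;2;10m[48;2;4;2;10m [38;2;4;2;10m[48;2;4;2;10m [38;2;4;2;10m[48;2;4;2;10m [38;2;4;2;10m[48;2;4;2;10m [38;2;4;2;10m[48;2;4;2;10m [38;2;4;2;10m[48;2;4;2;10m [38;2;4;2;10m[48;2;4;2;10m [38;2;4;2;10m[48;2;4;2;10m [38;2;4;2;10m[48;2;4;2;10m [0m
[38;2;4;2;10m[48;2;4;2;10m [38;2;4;2;10m[48;2;4;2;10m [38;2;4;2;10m[48;2;4;2;10m [38;2;4;2;10m[48;2;4;2;10m [38;2;4;2;10m[48;2;4;2;10m [38;2;4;2;10m[48;2;4;2;10m [38;2;4;2;10m[48;2;4;2;10m [38;2;4;2;10m[48;2;4;2;10m [38;2;4;2;10m[48;2;4;2;10m [38;2;4;2;10m[48;2;4;2;10m [0m
[38;2;4;2;10m[48;2;4;2;10m [38;2;4;2;10m[48;2;4;2;10m [38;2;4;2;10m[48;2;4;2;10m [38;2;4;2;10m[48;2;4;2;10m [38;2;4;2;10m[48;2;4;2;10m [38;2;4;2;10m[48;2;4;2;10m [38;2;4;2;10m[48;2;4;2;10m [38;2;4;2;10m[48;2;4;2;10m [38;2;4;2;10m[48;2;4;2;10m [38;2;4;2;10m[48;2;4;2;10m [0m
[38;2;4;2;10m[48;2;4;2;10m [38;2;4;2;10m[48;2;4;2;10m [38;2;4;2;10m[48;2;4;2;10m [38;2;4;2;10m[48;2;4;2;10m [38;2;4;2;10m[48;2;4;2;10m [38;2;4;2;10m[48;2;4;2;10m [38;2;4;2;10m[48;2;4;2;10m [38;2;4;2;10m[48;2;4;2;10m [38;2;4;2;10m[48;2;4;2;10m [38;2;4;2;10m[48;2;4;2;10m [0m
[38;2;4;2;10m[48;2;4;2;10m [38;2;4;2;10m[48;2;4;2;10m [38;2;4;2;10m[48;2;4;2;10m [38;2;4;2;10m[48;2;4;2;10m [38;2;4;2;10m[48;2;4;2;10m [38;2;4;2;10m[48;2;4;2;10m [38;2;4;2;10m[48;2;4;2;10m [38;2;4;2;10m[48;2;4;2;11m🬝[38;2;4;2;10m[48;2;4;2;11m🬎[38;2;4;2;10m[48;2;5;2;11m🬎[0m
[38;2;8;2;17m[48;2;52;12;89m🬝[38;2;5;2;11m[48;2;231;137;46m🬎[38;2;6;2;13m[48;2;254;247;48m🬎[38;2;7;2;16m[48;2;254;248;49m🬎[38;2;13;3;25m[48;2;254;249;49m🬎[38;2;63;16;48m[48;2;254;248;49m🬎[38;2;6;2;14m[48;2;253;231;42m🬂[38;2;8;2;18m[48;2;247;206;42m🬂[38;2;29;6;52m[48;2;254;249;49m🬰[38;2;254;249;49m[48;2;28;6;50m🬋[0m
[38;2;254;248;48m[48;2;10;3;20m🬂[38;2;254;249;49m[48;2;6;2;14m🬂[38;2;253;225;39m[48;2;5;2;12m🬂[38;2;218;88;54m[48;2;14;3;26m🬀[38;2;24;6;45m[48;2;4;2;10m🬂[38;2;11;3;22m[48;2;4;2;10m🬂[38;2;8;2;17m[48;2;4;2;10m🬂[38;2;6;2;13m[48;2;4;2;10m🬂[38;2;5;2;11m[48;2;4;2;10m🬂[38;2;4;2;11m[48;2;4;2;10m🬂[0m
</frame>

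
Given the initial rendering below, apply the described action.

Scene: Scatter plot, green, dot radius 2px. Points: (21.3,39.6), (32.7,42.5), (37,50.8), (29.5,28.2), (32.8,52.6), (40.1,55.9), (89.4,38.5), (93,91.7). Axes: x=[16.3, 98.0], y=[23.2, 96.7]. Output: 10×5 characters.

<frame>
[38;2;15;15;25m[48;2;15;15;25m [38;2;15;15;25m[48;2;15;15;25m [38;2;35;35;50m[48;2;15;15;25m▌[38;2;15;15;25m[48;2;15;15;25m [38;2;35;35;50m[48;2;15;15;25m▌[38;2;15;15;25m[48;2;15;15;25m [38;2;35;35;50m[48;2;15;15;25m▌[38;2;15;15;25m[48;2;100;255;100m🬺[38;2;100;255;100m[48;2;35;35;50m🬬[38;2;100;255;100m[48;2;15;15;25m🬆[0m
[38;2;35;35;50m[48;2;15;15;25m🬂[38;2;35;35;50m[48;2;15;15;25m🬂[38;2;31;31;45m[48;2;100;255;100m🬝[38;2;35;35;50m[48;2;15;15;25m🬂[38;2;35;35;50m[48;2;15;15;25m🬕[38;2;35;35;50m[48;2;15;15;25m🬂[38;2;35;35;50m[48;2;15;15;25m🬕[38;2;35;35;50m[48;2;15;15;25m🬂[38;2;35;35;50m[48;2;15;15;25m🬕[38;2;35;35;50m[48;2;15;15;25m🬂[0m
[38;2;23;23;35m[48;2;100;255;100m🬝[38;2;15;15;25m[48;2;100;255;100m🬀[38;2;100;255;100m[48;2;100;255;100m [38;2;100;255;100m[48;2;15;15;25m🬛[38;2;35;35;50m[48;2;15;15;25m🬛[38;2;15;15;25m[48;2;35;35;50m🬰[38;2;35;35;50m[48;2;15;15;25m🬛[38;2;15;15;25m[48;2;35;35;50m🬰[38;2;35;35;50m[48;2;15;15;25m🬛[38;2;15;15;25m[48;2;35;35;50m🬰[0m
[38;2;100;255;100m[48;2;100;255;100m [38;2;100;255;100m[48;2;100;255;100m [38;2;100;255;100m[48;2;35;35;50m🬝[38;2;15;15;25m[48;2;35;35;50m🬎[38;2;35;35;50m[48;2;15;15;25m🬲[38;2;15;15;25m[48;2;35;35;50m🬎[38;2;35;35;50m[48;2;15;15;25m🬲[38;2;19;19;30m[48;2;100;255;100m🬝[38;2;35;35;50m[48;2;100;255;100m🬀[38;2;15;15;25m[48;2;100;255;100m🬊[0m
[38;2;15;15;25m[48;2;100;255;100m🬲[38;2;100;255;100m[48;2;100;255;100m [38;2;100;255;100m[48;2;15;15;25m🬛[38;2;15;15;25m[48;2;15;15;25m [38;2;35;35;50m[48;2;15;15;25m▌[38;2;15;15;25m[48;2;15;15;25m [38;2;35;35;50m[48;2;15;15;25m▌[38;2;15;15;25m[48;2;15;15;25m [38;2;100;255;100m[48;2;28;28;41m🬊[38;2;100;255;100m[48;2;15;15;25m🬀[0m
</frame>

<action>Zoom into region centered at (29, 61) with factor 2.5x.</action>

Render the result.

<frame>
[38;2;15;15;25m[48;2;15;15;25m [38;2;15;15;25m[48;2;15;15;25m [38;2;35;35;50m[48;2;15;15;25m▌[38;2;15;15;25m[48;2;15;15;25m [38;2;35;35;50m[48;2;15;15;25m▌[38;2;15;15;25m[48;2;15;15;25m [38;2;35;35;50m[48;2;15;15;25m▌[38;2;15;15;25m[48;2;15;15;25m [38;2;35;35;50m[48;2;15;15;25m▌[38;2;15;15;25m[48;2;15;15;25m [0m
[38;2;35;35;50m[48;2;15;15;25m🬂[38;2;35;35;50m[48;2;15;15;25m🬂[38;2;35;35;50m[48;2;15;15;25m🬕[38;2;35;35;50m[48;2;15;15;25m🬂[38;2;35;35;50m[48;2;15;15;25m🬕[38;2;35;35;50m[48;2;15;15;25m🬂[38;2;35;35;50m[48;2;15;15;25m🬕[38;2;35;35;50m[48;2;15;15;25m🬂[38;2;35;35;50m[48;2;15;15;25m🬕[38;2;35;35;50m[48;2;15;15;25m🬂[0m
[38;2;15;15;25m[48;2;35;35;50m🬰[38;2;15;15;25m[48;2;35;35;50m🬰[38;2;35;35;50m[48;2;15;15;25m🬛[38;2;15;15;25m[48;2;35;35;50m🬰[38;2;35;35;50m[48;2;15;15;25m🬛[38;2;15;15;25m[48;2;35;35;50m🬰[38;2;35;35;50m[48;2;15;15;25m🬛[38;2;21;21;33m[48;2;100;255;100m🬆[38;2;27;27;40m[48;2;100;255;100m🬬[38;2;15;15;25m[48;2;35;35;50m🬰[0m
[38;2;15;15;25m[48;2;35;35;50m🬎[38;2;15;15;25m[48;2;35;35;50m🬎[38;2;35;35;50m[48;2;15;15;25m🬲[38;2;15;15;25m[48;2;35;35;50m🬎[38;2;27;27;40m[48;2;100;255;100m🬝[38;2;15;15;25m[48;2;100;255;100m🬀[38;2;35;35;50m[48;2;100;255;100m🬀[38;2;100;255;100m[48;2;100;255;100m [38;2;100;255;100m[48;2;25;25;37m🬕[38;2;15;15;25m[48;2;35;35;50m🬎[0m
[38;2;15;15;25m[48;2;15;15;25m [38;2;15;15;25m[48;2;15;15;25m [38;2;35;35;50m[48;2;15;15;25m▌[38;2;15;15;25m[48;2;15;15;25m [38;2;35;35;50m[48;2;15;15;25m▌[38;2;100;255;100m[48;2;15;15;25m🬊[38;2;100;255;100m[48;2;25;25;37m🬂[38;2;100;255;100m[48;2;15;15;25m🬆[38;2;35;35;50m[48;2;15;15;25m▌[38;2;15;15;25m[48;2;15;15;25m [0m
</frame>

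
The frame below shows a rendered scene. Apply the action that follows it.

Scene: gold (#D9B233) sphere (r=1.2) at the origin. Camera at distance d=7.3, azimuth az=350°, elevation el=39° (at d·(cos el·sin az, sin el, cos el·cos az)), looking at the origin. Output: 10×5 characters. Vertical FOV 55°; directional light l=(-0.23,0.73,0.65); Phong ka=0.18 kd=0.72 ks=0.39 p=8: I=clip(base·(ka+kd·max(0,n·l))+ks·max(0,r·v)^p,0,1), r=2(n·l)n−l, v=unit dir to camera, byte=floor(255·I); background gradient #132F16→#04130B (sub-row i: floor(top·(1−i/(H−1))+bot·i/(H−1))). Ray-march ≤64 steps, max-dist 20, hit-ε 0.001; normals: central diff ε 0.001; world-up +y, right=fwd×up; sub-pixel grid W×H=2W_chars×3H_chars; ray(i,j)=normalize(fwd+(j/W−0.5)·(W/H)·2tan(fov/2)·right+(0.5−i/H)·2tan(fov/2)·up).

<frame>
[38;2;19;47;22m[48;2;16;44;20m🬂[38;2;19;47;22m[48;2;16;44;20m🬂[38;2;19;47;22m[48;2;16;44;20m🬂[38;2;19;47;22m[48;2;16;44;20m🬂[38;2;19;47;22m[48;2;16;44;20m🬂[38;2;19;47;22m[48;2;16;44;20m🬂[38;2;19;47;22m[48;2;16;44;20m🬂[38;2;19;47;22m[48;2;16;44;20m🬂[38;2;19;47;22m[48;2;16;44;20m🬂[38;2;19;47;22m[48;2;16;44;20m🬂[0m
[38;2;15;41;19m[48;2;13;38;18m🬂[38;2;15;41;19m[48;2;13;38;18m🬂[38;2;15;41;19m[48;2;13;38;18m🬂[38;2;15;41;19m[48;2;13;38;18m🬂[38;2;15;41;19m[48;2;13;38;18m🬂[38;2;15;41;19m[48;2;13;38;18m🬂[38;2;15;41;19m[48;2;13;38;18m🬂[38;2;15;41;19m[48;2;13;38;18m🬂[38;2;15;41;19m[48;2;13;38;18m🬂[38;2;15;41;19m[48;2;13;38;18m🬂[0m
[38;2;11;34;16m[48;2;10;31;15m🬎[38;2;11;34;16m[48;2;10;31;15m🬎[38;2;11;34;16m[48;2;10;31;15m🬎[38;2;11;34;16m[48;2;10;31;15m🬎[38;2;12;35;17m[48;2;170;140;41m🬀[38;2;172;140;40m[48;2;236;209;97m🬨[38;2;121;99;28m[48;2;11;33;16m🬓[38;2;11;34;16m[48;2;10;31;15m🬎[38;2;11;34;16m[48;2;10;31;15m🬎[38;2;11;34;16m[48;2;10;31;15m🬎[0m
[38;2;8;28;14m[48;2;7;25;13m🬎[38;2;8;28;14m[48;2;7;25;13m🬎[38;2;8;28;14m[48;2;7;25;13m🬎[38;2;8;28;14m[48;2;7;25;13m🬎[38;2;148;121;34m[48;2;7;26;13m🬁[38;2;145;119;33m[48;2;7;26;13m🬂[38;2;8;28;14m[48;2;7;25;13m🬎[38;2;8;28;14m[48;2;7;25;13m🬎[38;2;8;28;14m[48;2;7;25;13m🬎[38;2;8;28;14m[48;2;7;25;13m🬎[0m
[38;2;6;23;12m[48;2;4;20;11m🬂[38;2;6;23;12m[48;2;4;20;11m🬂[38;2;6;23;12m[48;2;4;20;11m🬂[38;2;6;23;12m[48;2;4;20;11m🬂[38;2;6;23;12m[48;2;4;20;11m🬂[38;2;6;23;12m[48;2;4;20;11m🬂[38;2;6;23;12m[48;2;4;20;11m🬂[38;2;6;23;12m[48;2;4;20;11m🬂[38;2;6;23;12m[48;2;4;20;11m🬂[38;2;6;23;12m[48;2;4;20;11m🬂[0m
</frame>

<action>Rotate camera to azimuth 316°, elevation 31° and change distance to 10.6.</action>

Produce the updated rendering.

<frame>
[38;2;19;47;22m[48;2;16;44;20m🬂[38;2;19;47;22m[48;2;16;44;20m🬂[38;2;19;47;22m[48;2;16;44;20m🬂[38;2;19;47;22m[48;2;16;44;20m🬂[38;2;19;47;22m[48;2;16;44;20m🬂[38;2;19;47;22m[48;2;16;44;20m🬂[38;2;19;47;22m[48;2;16;44;20m🬂[38;2;19;47;22m[48;2;16;44;20m🬂[38;2;19;47;22m[48;2;16;44;20m🬂[38;2;19;47;22m[48;2;16;44;20m🬂[0m
[38;2;15;41;19m[48;2;13;38;18m🬂[38;2;15;41;19m[48;2;13;38;18m🬂[38;2;15;41;19m[48;2;13;38;18m🬂[38;2;15;41;19m[48;2;13;38;18m🬂[38;2;15;41;19m[48;2;13;38;18m🬂[38;2;15;41;19m[48;2;13;38;18m🬂[38;2;15;41;19m[48;2;13;38;18m🬂[38;2;15;41;19m[48;2;13;38;18m🬂[38;2;15;41;19m[48;2;13;38;18m🬂[38;2;15;41;19m[48;2;13;38;18m🬂[0m
[38;2;11;34;16m[48;2;10;31;15m🬎[38;2;11;34;16m[48;2;10;31;15m🬎[38;2;11;34;16m[48;2;10;31;15m🬎[38;2;11;34;16m[48;2;10;31;15m🬎[38;2;125;102;29m[48;2;11;33;16m🬦[38;2;12;35;17m[48;2;182;151;51m🬁[38;2;11;34;16m[48;2;10;31;15m🬎[38;2;11;34;16m[48;2;10;31;15m🬎[38;2;11;34;16m[48;2;10;31;15m🬎[38;2;11;34;16m[48;2;10;31;15m🬎[0m
[38;2;8;28;14m[48;2;7;25;13m🬎[38;2;8;28;14m[48;2;7;25;13m🬎[38;2;8;28;14m[48;2;7;25;13m🬎[38;2;8;28;14m[48;2;7;25;13m🬎[38;2;8;28;14m[48;2;7;25;13m🬎[38;2;69;56;16m[48;2;7;26;13m🬀[38;2;8;28;14m[48;2;7;25;13m🬎[38;2;8;28;14m[48;2;7;25;13m🬎[38;2;8;28;14m[48;2;7;25;13m🬎[38;2;8;28;14m[48;2;7;25;13m🬎[0m
[38;2;6;23;12m[48;2;4;20;11m🬂[38;2;6;23;12m[48;2;4;20;11m🬂[38;2;6;23;12m[48;2;4;20;11m🬂[38;2;6;23;12m[48;2;4;20;11m🬂[38;2;6;23;12m[48;2;4;20;11m🬂[38;2;6;23;12m[48;2;4;20;11m🬂[38;2;6;23;12m[48;2;4;20;11m🬂[38;2;6;23;12m[48;2;4;20;11m🬂[38;2;6;23;12m[48;2;4;20;11m🬂[38;2;6;23;12m[48;2;4;20;11m🬂[0m
</frame>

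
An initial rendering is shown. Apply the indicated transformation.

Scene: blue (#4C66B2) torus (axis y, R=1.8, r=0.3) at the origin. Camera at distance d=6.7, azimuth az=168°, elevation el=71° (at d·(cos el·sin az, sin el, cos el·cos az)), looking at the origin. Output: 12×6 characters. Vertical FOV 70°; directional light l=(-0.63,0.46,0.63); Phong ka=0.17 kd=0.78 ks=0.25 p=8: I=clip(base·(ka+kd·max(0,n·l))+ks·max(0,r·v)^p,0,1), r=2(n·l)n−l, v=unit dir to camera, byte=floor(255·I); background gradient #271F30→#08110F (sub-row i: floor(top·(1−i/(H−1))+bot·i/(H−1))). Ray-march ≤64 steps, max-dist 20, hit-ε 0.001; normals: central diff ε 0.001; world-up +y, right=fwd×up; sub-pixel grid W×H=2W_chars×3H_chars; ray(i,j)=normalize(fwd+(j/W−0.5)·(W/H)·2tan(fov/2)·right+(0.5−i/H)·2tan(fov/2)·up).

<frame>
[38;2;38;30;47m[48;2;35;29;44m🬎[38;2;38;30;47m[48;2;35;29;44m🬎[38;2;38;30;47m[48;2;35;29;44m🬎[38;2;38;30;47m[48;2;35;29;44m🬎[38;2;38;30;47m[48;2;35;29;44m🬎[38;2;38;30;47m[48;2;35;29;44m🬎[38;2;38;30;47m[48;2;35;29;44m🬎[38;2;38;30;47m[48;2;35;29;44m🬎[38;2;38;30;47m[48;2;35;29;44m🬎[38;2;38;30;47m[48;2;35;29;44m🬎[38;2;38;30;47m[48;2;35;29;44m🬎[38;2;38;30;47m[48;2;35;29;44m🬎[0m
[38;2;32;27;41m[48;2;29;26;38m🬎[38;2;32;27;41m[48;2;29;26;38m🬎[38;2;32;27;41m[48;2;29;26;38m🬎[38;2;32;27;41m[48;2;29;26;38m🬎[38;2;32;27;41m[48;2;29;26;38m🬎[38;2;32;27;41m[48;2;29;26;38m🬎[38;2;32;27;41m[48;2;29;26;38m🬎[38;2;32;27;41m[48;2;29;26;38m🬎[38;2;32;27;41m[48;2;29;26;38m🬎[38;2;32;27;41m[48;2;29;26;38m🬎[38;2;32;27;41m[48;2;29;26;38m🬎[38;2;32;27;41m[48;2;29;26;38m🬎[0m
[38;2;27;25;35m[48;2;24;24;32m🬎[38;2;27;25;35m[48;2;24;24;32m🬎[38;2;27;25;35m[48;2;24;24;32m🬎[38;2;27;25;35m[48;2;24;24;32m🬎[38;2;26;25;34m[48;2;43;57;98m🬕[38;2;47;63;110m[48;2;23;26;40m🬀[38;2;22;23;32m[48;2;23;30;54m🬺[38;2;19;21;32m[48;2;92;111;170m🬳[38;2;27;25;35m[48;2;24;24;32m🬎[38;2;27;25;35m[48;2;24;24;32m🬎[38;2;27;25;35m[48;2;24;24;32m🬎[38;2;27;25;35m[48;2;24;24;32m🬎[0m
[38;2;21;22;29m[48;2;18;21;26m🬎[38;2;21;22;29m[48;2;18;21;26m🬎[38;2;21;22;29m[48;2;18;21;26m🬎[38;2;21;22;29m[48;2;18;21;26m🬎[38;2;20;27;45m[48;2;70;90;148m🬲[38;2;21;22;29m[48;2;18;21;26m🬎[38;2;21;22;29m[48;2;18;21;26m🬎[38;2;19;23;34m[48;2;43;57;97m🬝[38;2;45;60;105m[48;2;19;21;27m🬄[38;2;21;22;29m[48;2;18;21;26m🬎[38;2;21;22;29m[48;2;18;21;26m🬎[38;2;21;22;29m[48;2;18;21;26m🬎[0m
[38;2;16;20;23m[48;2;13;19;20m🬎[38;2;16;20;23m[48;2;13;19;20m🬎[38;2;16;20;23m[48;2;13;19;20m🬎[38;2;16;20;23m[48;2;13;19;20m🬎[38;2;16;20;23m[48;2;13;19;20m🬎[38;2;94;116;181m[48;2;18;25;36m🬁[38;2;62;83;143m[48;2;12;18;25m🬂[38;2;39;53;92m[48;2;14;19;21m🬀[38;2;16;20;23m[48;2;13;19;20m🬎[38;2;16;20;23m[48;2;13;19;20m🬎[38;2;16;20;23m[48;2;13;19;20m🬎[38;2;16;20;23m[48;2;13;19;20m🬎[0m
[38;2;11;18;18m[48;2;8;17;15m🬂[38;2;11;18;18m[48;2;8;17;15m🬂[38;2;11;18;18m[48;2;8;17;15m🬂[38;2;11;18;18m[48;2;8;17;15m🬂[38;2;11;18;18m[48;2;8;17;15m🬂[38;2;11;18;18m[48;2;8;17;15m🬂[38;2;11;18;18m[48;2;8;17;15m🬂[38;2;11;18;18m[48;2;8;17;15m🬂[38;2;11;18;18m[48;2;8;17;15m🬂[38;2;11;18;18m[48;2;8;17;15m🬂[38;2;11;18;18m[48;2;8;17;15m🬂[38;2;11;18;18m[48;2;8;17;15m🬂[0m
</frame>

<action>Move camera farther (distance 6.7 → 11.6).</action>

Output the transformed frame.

<frame>
[38;2;38;30;47m[48;2;35;29;44m🬎[38;2;38;30;47m[48;2;35;29;44m🬎[38;2;38;30;47m[48;2;35;29;44m🬎[38;2;38;30;47m[48;2;35;29;44m🬎[38;2;38;30;47m[48;2;35;29;44m🬎[38;2;38;30;47m[48;2;35;29;44m🬎[38;2;38;30;47m[48;2;35;29;44m🬎[38;2;38;30;47m[48;2;35;29;44m🬎[38;2;38;30;47m[48;2;35;29;44m🬎[38;2;38;30;47m[48;2;35;29;44m🬎[38;2;38;30;47m[48;2;35;29;44m🬎[38;2;38;30;47m[48;2;35;29;44m🬎[0m
[38;2;32;27;41m[48;2;29;26;38m🬎[38;2;32;27;41m[48;2;29;26;38m🬎[38;2;32;27;41m[48;2;29;26;38m🬎[38;2;32;27;41m[48;2;29;26;38m🬎[38;2;32;27;41m[48;2;29;26;38m🬎[38;2;32;27;41m[48;2;29;26;38m🬎[38;2;32;27;41m[48;2;29;26;38m🬎[38;2;32;27;41m[48;2;29;26;38m🬎[38;2;32;27;41m[48;2;29;26;38m🬎[38;2;32;27;41m[48;2;29;26;38m🬎[38;2;32;27;41m[48;2;29;26;38m🬎[38;2;32;27;41m[48;2;29;26;38m🬎[0m
[38;2;27;25;35m[48;2;24;24;32m🬎[38;2;27;25;35m[48;2;24;24;32m🬎[38;2;27;25;35m[48;2;24;24;32m🬎[38;2;27;25;35m[48;2;24;24;32m🬎[38;2;27;25;35m[48;2;24;24;32m🬎[38;2;25;34;59m[48;2;26;25;34m🬏[38;2;69;86;135m[48;2;26;25;34m🬃[38;2;65;88;153m[48;2;26;25;34m🬏[38;2;27;25;35m[48;2;24;24;32m🬎[38;2;27;25;35m[48;2;24;24;32m🬎[38;2;27;25;35m[48;2;24;24;32m🬎[38;2;27;25;35m[48;2;24;24;32m🬎[0m
[38;2;21;22;29m[48;2;18;21;26m🬎[38;2;21;22;29m[48;2;18;21;26m🬎[38;2;21;22;29m[48;2;18;21;26m🬎[38;2;21;22;29m[48;2;18;21;26m🬎[38;2;21;22;29m[48;2;18;21;26m🬎[38;2;49;64;108m[48;2;16;20;28m🬀[38;2;30;40;70m[48;2;19;21;29m🬏[38;2;36;49;85m[48;2;19;21;27m🬄[38;2;21;22;29m[48;2;18;21;26m🬎[38;2;21;22;29m[48;2;18;21;26m🬎[38;2;21;22;29m[48;2;18;21;26m🬎[38;2;21;22;29m[48;2;18;21;26m🬎[0m
[38;2;16;20;23m[48;2;13;19;20m🬎[38;2;16;20;23m[48;2;13;19;20m🬎[38;2;16;20;23m[48;2;13;19;20m🬎[38;2;16;20;23m[48;2;13;19;20m🬎[38;2;16;20;23m[48;2;13;19;20m🬎[38;2;16;20;23m[48;2;13;19;20m🬎[38;2;16;20;23m[48;2;13;19;20m🬎[38;2;16;20;23m[48;2;13;19;20m🬎[38;2;16;20;23m[48;2;13;19;20m🬎[38;2;16;20;23m[48;2;13;19;20m🬎[38;2;16;20;23m[48;2;13;19;20m🬎[38;2;16;20;23m[48;2;13;19;20m🬎[0m
[38;2;11;18;18m[48;2;8;17;15m🬂[38;2;11;18;18m[48;2;8;17;15m🬂[38;2;11;18;18m[48;2;8;17;15m🬂[38;2;11;18;18m[48;2;8;17;15m🬂[38;2;11;18;18m[48;2;8;17;15m🬂[38;2;11;18;18m[48;2;8;17;15m🬂[38;2;11;18;18m[48;2;8;17;15m🬂[38;2;11;18;18m[48;2;8;17;15m🬂[38;2;11;18;18m[48;2;8;17;15m🬂[38;2;11;18;18m[48;2;8;17;15m🬂[38;2;11;18;18m[48;2;8;17;15m🬂[38;2;11;18;18m[48;2;8;17;15m🬂[0m
</frame>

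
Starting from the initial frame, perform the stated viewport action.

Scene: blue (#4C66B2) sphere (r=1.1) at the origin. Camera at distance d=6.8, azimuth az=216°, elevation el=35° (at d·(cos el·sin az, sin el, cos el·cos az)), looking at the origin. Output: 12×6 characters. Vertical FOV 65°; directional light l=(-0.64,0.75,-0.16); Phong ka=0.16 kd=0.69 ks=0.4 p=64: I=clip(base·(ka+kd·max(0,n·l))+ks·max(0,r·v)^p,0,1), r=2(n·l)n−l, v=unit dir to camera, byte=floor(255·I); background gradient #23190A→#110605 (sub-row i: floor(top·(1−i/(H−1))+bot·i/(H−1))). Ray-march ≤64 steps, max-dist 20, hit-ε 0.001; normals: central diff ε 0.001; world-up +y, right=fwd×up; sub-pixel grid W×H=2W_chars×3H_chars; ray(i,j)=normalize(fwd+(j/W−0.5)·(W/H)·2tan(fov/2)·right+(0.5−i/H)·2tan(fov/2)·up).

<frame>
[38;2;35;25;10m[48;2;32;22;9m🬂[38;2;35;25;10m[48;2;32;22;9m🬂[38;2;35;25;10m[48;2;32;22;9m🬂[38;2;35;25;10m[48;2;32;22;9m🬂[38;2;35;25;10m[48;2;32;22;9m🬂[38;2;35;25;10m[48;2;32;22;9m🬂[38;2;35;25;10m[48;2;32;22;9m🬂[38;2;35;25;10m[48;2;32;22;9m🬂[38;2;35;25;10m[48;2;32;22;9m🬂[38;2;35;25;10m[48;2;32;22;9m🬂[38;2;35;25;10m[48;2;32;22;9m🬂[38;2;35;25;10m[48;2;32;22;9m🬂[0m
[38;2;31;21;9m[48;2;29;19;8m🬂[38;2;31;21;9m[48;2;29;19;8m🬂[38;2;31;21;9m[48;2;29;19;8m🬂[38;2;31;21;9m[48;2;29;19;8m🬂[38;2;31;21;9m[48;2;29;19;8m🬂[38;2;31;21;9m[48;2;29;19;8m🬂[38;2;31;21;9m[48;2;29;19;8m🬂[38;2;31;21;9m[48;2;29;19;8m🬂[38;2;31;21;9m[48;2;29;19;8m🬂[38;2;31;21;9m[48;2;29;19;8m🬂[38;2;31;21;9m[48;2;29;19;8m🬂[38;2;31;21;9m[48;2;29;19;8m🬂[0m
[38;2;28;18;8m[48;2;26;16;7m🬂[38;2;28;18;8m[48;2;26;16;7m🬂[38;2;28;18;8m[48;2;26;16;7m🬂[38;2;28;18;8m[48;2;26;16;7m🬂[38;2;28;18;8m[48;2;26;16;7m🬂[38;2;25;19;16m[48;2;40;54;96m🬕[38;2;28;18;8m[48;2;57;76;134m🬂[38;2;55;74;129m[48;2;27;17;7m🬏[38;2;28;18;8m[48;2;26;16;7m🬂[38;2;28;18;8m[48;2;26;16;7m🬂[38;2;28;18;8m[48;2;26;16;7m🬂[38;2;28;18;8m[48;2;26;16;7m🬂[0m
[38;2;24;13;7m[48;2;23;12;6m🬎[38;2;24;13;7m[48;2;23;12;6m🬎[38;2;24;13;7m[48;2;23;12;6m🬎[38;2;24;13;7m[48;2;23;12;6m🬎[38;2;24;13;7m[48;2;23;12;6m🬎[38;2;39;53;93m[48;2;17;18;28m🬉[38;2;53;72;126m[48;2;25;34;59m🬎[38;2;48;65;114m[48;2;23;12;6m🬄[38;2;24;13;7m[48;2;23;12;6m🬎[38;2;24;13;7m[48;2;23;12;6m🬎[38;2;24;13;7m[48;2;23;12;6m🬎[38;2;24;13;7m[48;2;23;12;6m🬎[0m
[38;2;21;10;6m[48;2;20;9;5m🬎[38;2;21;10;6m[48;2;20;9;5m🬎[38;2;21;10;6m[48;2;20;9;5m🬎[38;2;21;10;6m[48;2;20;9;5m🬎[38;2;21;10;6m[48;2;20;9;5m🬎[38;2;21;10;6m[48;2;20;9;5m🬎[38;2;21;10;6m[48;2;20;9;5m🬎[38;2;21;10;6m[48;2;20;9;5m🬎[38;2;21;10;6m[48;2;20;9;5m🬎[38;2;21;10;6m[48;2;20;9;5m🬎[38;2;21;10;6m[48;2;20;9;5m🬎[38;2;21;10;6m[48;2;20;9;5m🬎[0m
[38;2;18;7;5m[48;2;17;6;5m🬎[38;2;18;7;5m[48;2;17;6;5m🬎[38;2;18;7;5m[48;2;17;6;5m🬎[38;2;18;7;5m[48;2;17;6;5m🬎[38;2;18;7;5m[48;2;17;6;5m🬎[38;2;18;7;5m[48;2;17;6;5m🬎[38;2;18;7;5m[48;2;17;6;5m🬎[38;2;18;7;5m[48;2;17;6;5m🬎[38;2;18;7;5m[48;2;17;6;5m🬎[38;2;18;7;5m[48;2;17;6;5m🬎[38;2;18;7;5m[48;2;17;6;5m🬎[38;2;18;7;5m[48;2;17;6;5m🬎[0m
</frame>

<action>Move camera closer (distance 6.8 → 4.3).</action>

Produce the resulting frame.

<frame>
[38;2;35;25;10m[48;2;32;22;9m🬂[38;2;35;25;10m[48;2;32;22;9m🬂[38;2;35;25;10m[48;2;32;22;9m🬂[38;2;35;25;10m[48;2;32;22;9m🬂[38;2;35;25;10m[48;2;32;22;9m🬂[38;2;35;25;10m[48;2;32;22;9m🬂[38;2;35;25;10m[48;2;32;22;9m🬂[38;2;35;25;10m[48;2;32;22;9m🬂[38;2;35;25;10m[48;2;32;22;9m🬂[38;2;35;25;10m[48;2;32;22;9m🬂[38;2;35;25;10m[48;2;32;22;9m🬂[38;2;35;25;10m[48;2;32;22;9m🬂[0m
[38;2;31;21;9m[48;2;29;19;8m🬂[38;2;31;21;9m[48;2;29;19;8m🬂[38;2;31;21;9m[48;2;29;19;8m🬂[38;2;31;21;9m[48;2;29;19;8m🬂[38;2;31;21;9m[48;2;29;19;8m🬂[38;2;31;21;9m[48;2;29;19;8m🬂[38;2;31;21;9m[48;2;29;19;8m🬂[38;2;31;21;9m[48;2;29;19;8m🬂[38;2;31;21;9m[48;2;29;19;8m🬂[38;2;31;21;9m[48;2;29;19;8m🬂[38;2;31;21;9m[48;2;29;19;8m🬂[38;2;31;21;9m[48;2;29;19;8m🬂[0m
[38;2;28;18;8m[48;2;26;16;7m🬂[38;2;28;18;8m[48;2;26;16;7m🬂[38;2;28;18;8m[48;2;26;16;7m🬂[38;2;28;18;8m[48;2;26;16;7m🬂[38;2;27;17;7m[48;2;28;38;67m🬕[38;2;39;53;92m[48;2;50;67;117m🬄[38;2;59;79;139m[48;2;105;127;189m🬝[38;2;28;18;8m[48;2;60;81;142m🬁[38;2;28;18;8m[48;2;26;16;7m🬂[38;2;28;18;8m[48;2;26;16;7m🬂[38;2;28;18;8m[48;2;26;16;7m🬂[38;2;28;18;8m[48;2;26;16;7m🬂[0m
[38;2;24;13;7m[48;2;23;12;6m🬎[38;2;24;13;7m[48;2;23;12;6m🬎[38;2;24;13;7m[48;2;23;12;6m🬎[38;2;24;13;7m[48;2;23;12;6m🬎[38;2;26;36;62m[48;2;21;13;12m🬉[38;2;46;62;109m[48;2;34;47;82m🬊[38;2;57;77;135m[48;2;48;64;113m🬊[38;2;57;77;135m[48;2;44;60;105m🬎[38;2;24;13;7m[48;2;23;12;6m🬎[38;2;24;13;7m[48;2;23;12;6m🬎[38;2;24;13;7m[48;2;23;12;6m🬎[38;2;24;13;7m[48;2;23;12;6m🬎[0m
[38;2;21;10;6m[48;2;20;9;5m🬎[38;2;21;10;6m[48;2;20;9;5m🬎[38;2;21;10;6m[48;2;20;9;5m🬎[38;2;21;10;6m[48;2;20;9;5m🬎[38;2;21;10;6m[48;2;20;9;5m🬎[38;2;26;35;61m[48;2;18;10;10m🬁[38;2;34;46;81m[48;2;20;9;5m🬂[38;2;32;43;75m[48;2;20;9;5m🬀[38;2;21;10;6m[48;2;20;9;5m🬎[38;2;21;10;6m[48;2;20;9;5m🬎[38;2;21;10;6m[48;2;20;9;5m🬎[38;2;21;10;6m[48;2;20;9;5m🬎[0m
[38;2;18;7;5m[48;2;17;6;5m🬎[38;2;18;7;5m[48;2;17;6;5m🬎[38;2;18;7;5m[48;2;17;6;5m🬎[38;2;18;7;5m[48;2;17;6;5m🬎[38;2;18;7;5m[48;2;17;6;5m🬎[38;2;18;7;5m[48;2;17;6;5m🬎[38;2;18;7;5m[48;2;17;6;5m🬎[38;2;18;7;5m[48;2;17;6;5m🬎[38;2;18;7;5m[48;2;17;6;5m🬎[38;2;18;7;5m[48;2;17;6;5m🬎[38;2;18;7;5m[48;2;17;6;5m🬎[38;2;18;7;5m[48;2;17;6;5m🬎[0m
</frame>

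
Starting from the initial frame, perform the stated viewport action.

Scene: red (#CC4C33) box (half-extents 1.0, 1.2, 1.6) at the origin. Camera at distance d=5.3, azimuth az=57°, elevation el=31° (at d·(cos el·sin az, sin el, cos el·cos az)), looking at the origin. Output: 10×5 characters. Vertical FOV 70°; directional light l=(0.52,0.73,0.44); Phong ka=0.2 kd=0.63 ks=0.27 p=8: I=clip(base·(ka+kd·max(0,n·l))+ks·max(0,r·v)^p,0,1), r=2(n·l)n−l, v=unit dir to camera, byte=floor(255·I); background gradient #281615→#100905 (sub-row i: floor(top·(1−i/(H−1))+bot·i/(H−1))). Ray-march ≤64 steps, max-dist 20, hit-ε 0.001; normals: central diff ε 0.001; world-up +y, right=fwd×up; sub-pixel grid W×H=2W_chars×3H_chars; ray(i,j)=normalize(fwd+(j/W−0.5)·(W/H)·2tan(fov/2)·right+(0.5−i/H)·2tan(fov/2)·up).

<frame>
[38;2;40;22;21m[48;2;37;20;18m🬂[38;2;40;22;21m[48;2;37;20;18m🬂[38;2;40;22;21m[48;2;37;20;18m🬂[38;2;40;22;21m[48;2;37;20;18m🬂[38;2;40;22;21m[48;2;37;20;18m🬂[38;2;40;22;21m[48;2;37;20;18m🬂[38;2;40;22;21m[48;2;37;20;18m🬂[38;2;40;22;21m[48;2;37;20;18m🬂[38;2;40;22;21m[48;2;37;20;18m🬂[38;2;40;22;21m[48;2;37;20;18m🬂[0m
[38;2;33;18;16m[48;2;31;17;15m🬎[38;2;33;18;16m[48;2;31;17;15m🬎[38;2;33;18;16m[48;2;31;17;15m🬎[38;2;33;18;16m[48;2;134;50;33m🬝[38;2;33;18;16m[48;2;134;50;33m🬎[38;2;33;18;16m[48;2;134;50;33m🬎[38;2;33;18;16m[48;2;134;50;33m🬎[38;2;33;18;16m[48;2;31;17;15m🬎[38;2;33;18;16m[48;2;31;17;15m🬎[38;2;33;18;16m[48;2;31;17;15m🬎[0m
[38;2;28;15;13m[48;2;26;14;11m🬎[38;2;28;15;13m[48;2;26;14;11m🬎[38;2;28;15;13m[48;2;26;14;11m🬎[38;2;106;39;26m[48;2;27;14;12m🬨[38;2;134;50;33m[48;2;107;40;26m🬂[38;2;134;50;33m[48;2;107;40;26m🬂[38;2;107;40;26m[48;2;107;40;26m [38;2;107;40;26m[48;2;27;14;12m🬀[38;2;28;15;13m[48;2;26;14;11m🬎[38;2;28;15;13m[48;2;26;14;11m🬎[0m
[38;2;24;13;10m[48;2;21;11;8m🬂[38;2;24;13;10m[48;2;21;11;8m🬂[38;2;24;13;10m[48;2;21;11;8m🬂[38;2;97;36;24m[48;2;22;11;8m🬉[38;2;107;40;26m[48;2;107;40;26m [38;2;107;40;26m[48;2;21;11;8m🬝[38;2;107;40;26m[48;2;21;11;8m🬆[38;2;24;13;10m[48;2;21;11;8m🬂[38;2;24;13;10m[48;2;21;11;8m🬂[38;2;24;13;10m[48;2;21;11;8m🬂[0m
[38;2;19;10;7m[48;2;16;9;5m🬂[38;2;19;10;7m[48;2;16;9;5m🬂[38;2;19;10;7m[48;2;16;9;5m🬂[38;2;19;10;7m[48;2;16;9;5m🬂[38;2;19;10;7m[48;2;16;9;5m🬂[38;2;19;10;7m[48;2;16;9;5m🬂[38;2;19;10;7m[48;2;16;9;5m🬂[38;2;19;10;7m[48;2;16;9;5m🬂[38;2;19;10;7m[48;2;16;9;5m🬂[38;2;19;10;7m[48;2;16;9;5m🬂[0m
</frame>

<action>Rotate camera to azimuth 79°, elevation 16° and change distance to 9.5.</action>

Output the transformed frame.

<frame>
[38;2;40;22;21m[48;2;37;20;18m🬂[38;2;40;22;21m[48;2;37;20;18m🬂[38;2;40;22;21m[48;2;37;20;18m🬂[38;2;40;22;21m[48;2;37;20;18m🬂[38;2;40;22;21m[48;2;37;20;18m🬂[38;2;40;22;21m[48;2;37;20;18m🬂[38;2;40;22;21m[48;2;37;20;18m🬂[38;2;40;22;21m[48;2;37;20;18m🬂[38;2;40;22;21m[48;2;37;20;18m🬂[38;2;40;22;21m[48;2;37;20;18m🬂[0m
[38;2;33;18;16m[48;2;31;17;15m🬎[38;2;33;18;16m[48;2;31;17;15m🬎[38;2;33;18;16m[48;2;31;17;15m🬎[38;2;33;18;16m[48;2;31;17;15m🬎[38;2;33;18;16m[48;2;31;17;15m🬎[38;2;33;18;16m[48;2;31;17;15m🬎[38;2;33;18;16m[48;2;31;17;15m🬎[38;2;33;18;16m[48;2;31;17;15m🬎[38;2;33;18;16m[48;2;31;17;15m🬎[38;2;33;18;16m[48;2;31;17;15m🬎[0m
[38;2;28;15;13m[48;2;26;14;11m🬎[38;2;28;15;13m[48;2;26;14;11m🬎[38;2;28;15;13m[48;2;26;14;11m🬎[38;2;28;15;13m[48;2;26;14;11m🬎[38;2;107;40;26m[48;2;28;15;13m🬦[38;2;134;50;33m[48;2;107;40;26m🬂[38;2;107;40;26m[48;2;28;15;13m🬓[38;2;28;15;13m[48;2;26;14;11m🬎[38;2;28;15;13m[48;2;26;14;11m🬎[38;2;28;15;13m[48;2;26;14;11m🬎[0m
[38;2;24;13;10m[48;2;21;11;8m🬂[38;2;24;13;10m[48;2;21;11;8m🬂[38;2;24;13;10m[48;2;21;11;8m🬂[38;2;24;13;10m[48;2;21;11;8m🬂[38;2;107;40;26m[48;2;22;11;8m🬁[38;2;107;40;26m[48;2;21;11;8m🬂[38;2;107;40;26m[48;2;22;11;8m🬀[38;2;24;13;10m[48;2;21;11;8m🬂[38;2;24;13;10m[48;2;21;11;8m🬂[38;2;24;13;10m[48;2;21;11;8m🬂[0m
[38;2;19;10;7m[48;2;16;9;5m🬂[38;2;19;10;7m[48;2;16;9;5m🬂[38;2;19;10;7m[48;2;16;9;5m🬂[38;2;19;10;7m[48;2;16;9;5m🬂[38;2;19;10;7m[48;2;16;9;5m🬂[38;2;19;10;7m[48;2;16;9;5m🬂[38;2;19;10;7m[48;2;16;9;5m🬂[38;2;19;10;7m[48;2;16;9;5m🬂[38;2;19;10;7m[48;2;16;9;5m🬂[38;2;19;10;7m[48;2;16;9;5m🬂[0m
</frame>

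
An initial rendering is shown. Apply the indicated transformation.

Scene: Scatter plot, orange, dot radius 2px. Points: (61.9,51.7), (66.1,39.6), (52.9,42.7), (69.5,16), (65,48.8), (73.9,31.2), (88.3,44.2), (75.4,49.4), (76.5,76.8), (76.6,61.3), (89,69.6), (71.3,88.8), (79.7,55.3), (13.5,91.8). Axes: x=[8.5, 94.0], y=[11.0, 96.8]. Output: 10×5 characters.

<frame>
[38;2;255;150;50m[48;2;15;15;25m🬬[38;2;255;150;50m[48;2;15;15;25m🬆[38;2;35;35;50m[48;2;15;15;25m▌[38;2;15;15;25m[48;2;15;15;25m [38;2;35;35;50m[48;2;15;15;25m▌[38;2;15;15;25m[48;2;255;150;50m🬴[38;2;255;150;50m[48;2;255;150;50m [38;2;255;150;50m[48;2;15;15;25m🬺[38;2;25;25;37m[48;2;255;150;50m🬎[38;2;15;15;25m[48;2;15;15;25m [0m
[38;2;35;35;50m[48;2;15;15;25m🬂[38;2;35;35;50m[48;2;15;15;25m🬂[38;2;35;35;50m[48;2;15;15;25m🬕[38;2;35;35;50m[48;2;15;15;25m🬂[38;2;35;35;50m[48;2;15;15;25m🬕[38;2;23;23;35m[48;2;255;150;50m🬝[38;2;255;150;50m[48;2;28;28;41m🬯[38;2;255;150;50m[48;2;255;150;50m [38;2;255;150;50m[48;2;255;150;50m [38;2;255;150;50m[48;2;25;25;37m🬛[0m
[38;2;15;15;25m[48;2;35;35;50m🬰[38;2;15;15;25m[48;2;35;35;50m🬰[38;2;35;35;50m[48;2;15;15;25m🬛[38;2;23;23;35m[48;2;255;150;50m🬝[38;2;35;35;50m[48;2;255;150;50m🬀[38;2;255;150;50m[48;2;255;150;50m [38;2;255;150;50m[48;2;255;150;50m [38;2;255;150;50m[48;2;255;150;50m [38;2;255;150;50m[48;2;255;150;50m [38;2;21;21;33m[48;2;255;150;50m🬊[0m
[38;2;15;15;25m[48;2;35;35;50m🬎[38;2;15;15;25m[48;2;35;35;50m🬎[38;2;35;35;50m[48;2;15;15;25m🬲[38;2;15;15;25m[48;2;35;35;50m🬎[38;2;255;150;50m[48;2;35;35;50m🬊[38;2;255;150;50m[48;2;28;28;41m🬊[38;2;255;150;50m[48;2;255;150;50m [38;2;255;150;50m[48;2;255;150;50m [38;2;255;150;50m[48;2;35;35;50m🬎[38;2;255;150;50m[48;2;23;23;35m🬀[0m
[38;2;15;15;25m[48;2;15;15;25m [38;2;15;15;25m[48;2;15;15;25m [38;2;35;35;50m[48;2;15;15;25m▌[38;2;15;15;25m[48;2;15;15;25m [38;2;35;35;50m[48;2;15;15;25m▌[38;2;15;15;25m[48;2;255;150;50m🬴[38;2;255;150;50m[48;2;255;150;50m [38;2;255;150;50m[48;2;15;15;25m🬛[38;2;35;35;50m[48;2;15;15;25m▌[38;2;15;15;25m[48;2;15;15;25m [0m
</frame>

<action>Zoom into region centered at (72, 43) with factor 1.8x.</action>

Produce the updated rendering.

<frame>
[38;2;15;15;25m[48;2;15;15;25m [38;2;15;15;25m[48;2;15;15;25m [38;2;27;27;40m[48;2;255;150;50m🬝[38;2;15;15;25m[48;2;15;15;25m [38;2;27;27;40m[48;2;255;150;50m🬴[38;2;255;150;50m[48;2;255;150;50m [38;2;255;150;50m[48;2;15;15;25m🬺[38;2;255;150;50m[48;2;15;15;25m🬊[38;2;255;150;50m[48;2;15;15;25m🬝[38;2;255;150;50m[48;2;15;15;25m🬀[0m
[38;2;23;23;35m[48;2;255;150;50m🬝[38;2;23;23;35m[48;2;255;150;50m🬴[38;2;255;150;50m[48;2;255;150;50m [38;2;255;150;50m[48;2;35;35;50m🬺[38;2;35;35;50m[48;2;255;150;50m🬆[38;2;255;150;50m[48;2;255;150;50m [38;2;255;150;50m[48;2;15;15;25m🬝[38;2;255;150;50m[48;2;20;20;31m🬟[38;2;255;150;50m[48;2;28;28;41m🬱[38;2;35;35;50m[48;2;15;15;25m🬂[0m
[38;2;255;150;50m[48;2;255;150;50m [38;2;255;150;50m[48;2;15;15;25m🬛[38;2;255;150;50m[48;2;30;30;43m🬉[38;2;255;150;50m[48;2;255;150;50m [38;2;255;150;50m[48;2;15;15;25m🬝[38;2;255;150;50m[48;2;25;25;37m🬕[38;2;35;35;50m[48;2;15;15;25m🬛[38;2;255;150;50m[48;2;21;21;33m🬊[38;2;255;150;50m[48;2;15;15;25m🬝[38;2;255;150;50m[48;2;23;23;35m🬀[0m
[38;2;23;23;35m[48;2;255;150;50m🬺[38;2;15;15;25m[48;2;35;35;50m🬎[38;2;35;35;50m[48;2;15;15;25m🬲[38;2;23;23;35m[48;2;255;150;50m🬺[38;2;35;35;50m[48;2;255;150;50m🬐[38;2;255;150;50m[48;2;255;150;50m [38;2;27;27;40m[48;2;255;150;50m🬸[38;2;15;15;25m[48;2;35;35;50m🬎[38;2;35;35;50m[48;2;15;15;25m🬲[38;2;15;15;25m[48;2;35;35;50m🬎[0m
[38;2;15;15;25m[48;2;15;15;25m [38;2;15;15;25m[48;2;15;15;25m [38;2;35;35;50m[48;2;15;15;25m▌[38;2;15;15;25m[48;2;255;150;50m🬆[38;2;255;150;50m[48;2;15;15;25m🬺[38;2;255;150;50m[48;2;15;15;25m🬐[38;2;35;35;50m[48;2;15;15;25m▌[38;2;15;15;25m[48;2;15;15;25m [38;2;35;35;50m[48;2;15;15;25m▌[38;2;15;15;25m[48;2;15;15;25m [0m
</frame>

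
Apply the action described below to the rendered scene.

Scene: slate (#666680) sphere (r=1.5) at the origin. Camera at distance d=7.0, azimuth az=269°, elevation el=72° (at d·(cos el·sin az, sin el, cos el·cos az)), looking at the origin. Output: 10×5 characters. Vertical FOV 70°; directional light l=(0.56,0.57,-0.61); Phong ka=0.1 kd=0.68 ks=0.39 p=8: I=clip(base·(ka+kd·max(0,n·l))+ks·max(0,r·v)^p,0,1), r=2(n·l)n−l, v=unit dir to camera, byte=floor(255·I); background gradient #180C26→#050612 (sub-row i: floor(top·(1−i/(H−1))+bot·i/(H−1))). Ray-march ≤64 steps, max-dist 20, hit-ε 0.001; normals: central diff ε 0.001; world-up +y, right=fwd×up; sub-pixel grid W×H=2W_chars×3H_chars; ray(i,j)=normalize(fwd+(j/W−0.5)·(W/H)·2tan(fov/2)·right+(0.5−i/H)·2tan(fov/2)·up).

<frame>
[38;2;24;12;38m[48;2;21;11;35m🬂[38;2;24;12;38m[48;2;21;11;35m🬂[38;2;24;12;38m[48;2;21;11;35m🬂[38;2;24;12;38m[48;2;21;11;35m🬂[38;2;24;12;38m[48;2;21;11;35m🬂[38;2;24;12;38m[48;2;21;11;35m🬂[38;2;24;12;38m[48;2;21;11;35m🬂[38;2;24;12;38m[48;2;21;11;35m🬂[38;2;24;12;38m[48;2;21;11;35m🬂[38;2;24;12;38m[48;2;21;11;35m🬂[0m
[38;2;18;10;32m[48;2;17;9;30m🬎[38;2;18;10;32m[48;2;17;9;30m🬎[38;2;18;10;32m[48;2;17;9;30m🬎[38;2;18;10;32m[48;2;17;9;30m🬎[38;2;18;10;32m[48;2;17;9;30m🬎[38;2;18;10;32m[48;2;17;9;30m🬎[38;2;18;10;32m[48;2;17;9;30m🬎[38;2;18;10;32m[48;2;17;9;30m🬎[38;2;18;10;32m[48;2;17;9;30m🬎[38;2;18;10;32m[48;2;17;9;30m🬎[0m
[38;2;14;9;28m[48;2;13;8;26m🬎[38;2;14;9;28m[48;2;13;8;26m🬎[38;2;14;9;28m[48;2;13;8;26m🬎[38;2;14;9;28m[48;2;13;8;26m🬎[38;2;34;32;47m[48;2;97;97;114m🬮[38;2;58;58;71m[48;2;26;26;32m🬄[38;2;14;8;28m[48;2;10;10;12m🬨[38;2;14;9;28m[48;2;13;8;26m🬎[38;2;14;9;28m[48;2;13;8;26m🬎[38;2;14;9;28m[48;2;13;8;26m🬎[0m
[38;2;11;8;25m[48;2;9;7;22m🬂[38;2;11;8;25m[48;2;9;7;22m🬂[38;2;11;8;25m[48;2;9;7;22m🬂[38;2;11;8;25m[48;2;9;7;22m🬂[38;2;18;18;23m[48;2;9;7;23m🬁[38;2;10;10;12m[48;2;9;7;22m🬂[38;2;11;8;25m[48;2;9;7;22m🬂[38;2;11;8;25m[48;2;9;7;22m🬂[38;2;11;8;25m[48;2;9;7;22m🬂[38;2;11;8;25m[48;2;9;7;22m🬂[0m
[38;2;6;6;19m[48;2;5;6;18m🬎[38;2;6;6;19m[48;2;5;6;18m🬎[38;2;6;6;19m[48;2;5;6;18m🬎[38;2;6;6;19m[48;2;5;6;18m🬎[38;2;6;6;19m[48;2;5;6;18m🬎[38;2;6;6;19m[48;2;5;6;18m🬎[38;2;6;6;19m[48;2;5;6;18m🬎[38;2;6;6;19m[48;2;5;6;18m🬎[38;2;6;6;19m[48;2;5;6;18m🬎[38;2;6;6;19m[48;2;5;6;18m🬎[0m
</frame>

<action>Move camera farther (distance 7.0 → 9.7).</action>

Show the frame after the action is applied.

<frame>
[38;2;24;12;38m[48;2;21;11;35m🬂[38;2;24;12;38m[48;2;21;11;35m🬂[38;2;24;12;38m[48;2;21;11;35m🬂[38;2;24;12;38m[48;2;21;11;35m🬂[38;2;24;12;38m[48;2;21;11;35m🬂[38;2;24;12;38m[48;2;21;11;35m🬂[38;2;24;12;38m[48;2;21;11;35m🬂[38;2;24;12;38m[48;2;21;11;35m🬂[38;2;24;12;38m[48;2;21;11;35m🬂[38;2;24;12;38m[48;2;21;11;35m🬂[0m
[38;2;18;10;32m[48;2;17;9;30m🬎[38;2;18;10;32m[48;2;17;9;30m🬎[38;2;18;10;32m[48;2;17;9;30m🬎[38;2;18;10;32m[48;2;17;9;30m🬎[38;2;18;10;32m[48;2;17;9;30m🬎[38;2;18;10;32m[48;2;17;9;30m🬎[38;2;18;10;32m[48;2;17;9;30m🬎[38;2;18;10;32m[48;2;17;9;30m🬎[38;2;18;10;32m[48;2;17;9;30m🬎[38;2;18;10;32m[48;2;17;9;30m🬎[0m
[38;2;14;9;28m[48;2;13;8;26m🬎[38;2;14;9;28m[48;2;13;8;26m🬎[38;2;14;9;28m[48;2;13;8;26m🬎[38;2;14;9;28m[48;2;13;8;26m🬎[38;2;119;119;136m[48;2;19;15;32m🬇[38;2;58;58;72m[48;2;17;15;23m🬄[38;2;14;9;28m[48;2;13;8;26m🬎[38;2;14;9;28m[48;2;13;8;26m🬎[38;2;14;9;28m[48;2;13;8;26m🬎[38;2;14;9;28m[48;2;13;8;26m🬎[0m
[38;2;11;8;25m[48;2;9;7;22m🬂[38;2;11;8;25m[48;2;9;7;22m🬂[38;2;11;8;25m[48;2;9;7;22m🬂[38;2;11;8;25m[48;2;9;7;22m🬂[38;2;11;8;25m[48;2;9;7;22m🬂[38;2;10;10;12m[48;2;9;7;23m🬀[38;2;11;8;25m[48;2;9;7;22m🬂[38;2;11;8;25m[48;2;9;7;22m🬂[38;2;11;8;25m[48;2;9;7;22m🬂[38;2;11;8;25m[48;2;9;7;22m🬂[0m
[38;2;6;6;19m[48;2;5;6;18m🬎[38;2;6;6;19m[48;2;5;6;18m🬎[38;2;6;6;19m[48;2;5;6;18m🬎[38;2;6;6;19m[48;2;5;6;18m🬎[38;2;6;6;19m[48;2;5;6;18m🬎[38;2;6;6;19m[48;2;5;6;18m🬎[38;2;6;6;19m[48;2;5;6;18m🬎[38;2;6;6;19m[48;2;5;6;18m🬎[38;2;6;6;19m[48;2;5;6;18m🬎[38;2;6;6;19m[48;2;5;6;18m🬎[0m
</frame>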